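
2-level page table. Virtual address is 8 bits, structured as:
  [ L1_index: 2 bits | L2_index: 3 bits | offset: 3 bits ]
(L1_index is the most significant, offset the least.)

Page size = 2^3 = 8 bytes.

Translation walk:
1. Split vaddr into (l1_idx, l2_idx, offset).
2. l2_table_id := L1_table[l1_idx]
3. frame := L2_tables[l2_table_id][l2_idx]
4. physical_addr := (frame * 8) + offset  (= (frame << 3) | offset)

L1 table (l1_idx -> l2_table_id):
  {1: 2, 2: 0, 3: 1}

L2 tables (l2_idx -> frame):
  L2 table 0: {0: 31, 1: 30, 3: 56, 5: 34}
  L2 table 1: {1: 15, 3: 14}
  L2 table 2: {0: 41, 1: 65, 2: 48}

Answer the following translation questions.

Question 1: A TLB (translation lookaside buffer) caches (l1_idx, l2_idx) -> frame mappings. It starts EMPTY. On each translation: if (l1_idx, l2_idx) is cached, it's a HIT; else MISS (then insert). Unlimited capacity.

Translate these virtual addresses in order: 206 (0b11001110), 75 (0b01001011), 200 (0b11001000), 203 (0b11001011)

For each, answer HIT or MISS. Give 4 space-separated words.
vaddr=206: (3,1) not in TLB -> MISS, insert
vaddr=75: (1,1) not in TLB -> MISS, insert
vaddr=200: (3,1) in TLB -> HIT
vaddr=203: (3,1) in TLB -> HIT

Answer: MISS MISS HIT HIT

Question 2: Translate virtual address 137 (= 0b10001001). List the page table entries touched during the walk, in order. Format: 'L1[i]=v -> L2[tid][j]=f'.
Answer: L1[2]=0 -> L2[0][1]=30

Derivation:
vaddr = 137 = 0b10001001
Split: l1_idx=2, l2_idx=1, offset=1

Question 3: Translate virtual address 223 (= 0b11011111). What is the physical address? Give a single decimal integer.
vaddr = 223 = 0b11011111
Split: l1_idx=3, l2_idx=3, offset=7
L1[3] = 1
L2[1][3] = 14
paddr = 14 * 8 + 7 = 119

Answer: 119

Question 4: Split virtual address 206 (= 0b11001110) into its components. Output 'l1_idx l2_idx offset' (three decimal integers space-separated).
vaddr = 206 = 0b11001110
  top 2 bits -> l1_idx = 3
  next 3 bits -> l2_idx = 1
  bottom 3 bits -> offset = 6

Answer: 3 1 6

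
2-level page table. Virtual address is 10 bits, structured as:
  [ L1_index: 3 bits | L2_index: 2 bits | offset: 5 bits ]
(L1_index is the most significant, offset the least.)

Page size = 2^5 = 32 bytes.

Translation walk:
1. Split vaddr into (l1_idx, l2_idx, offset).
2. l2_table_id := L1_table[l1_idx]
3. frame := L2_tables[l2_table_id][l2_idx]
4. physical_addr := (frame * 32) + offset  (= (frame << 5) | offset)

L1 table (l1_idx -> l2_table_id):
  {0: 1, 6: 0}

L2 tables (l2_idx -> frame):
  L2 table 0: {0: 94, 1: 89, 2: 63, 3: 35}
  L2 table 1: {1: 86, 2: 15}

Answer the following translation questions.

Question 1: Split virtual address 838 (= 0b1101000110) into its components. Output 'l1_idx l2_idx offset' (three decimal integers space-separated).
vaddr = 838 = 0b1101000110
  top 3 bits -> l1_idx = 6
  next 2 bits -> l2_idx = 2
  bottom 5 bits -> offset = 6

Answer: 6 2 6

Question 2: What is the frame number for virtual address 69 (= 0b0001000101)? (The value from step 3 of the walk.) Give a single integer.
Answer: 15

Derivation:
vaddr = 69: l1_idx=0, l2_idx=2
L1[0] = 1; L2[1][2] = 15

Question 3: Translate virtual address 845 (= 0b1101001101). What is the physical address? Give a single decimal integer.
Answer: 2029

Derivation:
vaddr = 845 = 0b1101001101
Split: l1_idx=6, l2_idx=2, offset=13
L1[6] = 0
L2[0][2] = 63
paddr = 63 * 32 + 13 = 2029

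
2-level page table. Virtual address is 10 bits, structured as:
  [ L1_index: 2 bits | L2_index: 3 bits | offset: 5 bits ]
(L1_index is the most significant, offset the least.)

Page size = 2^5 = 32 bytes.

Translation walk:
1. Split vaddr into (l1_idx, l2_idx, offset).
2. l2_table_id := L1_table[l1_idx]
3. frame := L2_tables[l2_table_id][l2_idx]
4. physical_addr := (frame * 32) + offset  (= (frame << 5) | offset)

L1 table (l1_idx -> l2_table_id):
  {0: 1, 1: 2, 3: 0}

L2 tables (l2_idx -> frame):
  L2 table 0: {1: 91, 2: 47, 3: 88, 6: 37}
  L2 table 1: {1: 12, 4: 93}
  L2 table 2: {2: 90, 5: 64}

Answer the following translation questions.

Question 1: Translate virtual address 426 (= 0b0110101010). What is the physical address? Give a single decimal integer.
Answer: 2058

Derivation:
vaddr = 426 = 0b0110101010
Split: l1_idx=1, l2_idx=5, offset=10
L1[1] = 2
L2[2][5] = 64
paddr = 64 * 32 + 10 = 2058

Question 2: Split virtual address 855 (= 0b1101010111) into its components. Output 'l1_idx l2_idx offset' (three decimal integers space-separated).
Answer: 3 2 23

Derivation:
vaddr = 855 = 0b1101010111
  top 2 bits -> l1_idx = 3
  next 3 bits -> l2_idx = 2
  bottom 5 bits -> offset = 23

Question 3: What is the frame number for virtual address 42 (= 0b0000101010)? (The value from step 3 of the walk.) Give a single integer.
vaddr = 42: l1_idx=0, l2_idx=1
L1[0] = 1; L2[1][1] = 12

Answer: 12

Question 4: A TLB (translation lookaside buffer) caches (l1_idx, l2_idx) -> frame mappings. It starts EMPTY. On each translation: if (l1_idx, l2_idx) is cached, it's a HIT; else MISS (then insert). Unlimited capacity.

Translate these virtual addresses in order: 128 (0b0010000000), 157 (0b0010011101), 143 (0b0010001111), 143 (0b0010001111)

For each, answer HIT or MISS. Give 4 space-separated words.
vaddr=128: (0,4) not in TLB -> MISS, insert
vaddr=157: (0,4) in TLB -> HIT
vaddr=143: (0,4) in TLB -> HIT
vaddr=143: (0,4) in TLB -> HIT

Answer: MISS HIT HIT HIT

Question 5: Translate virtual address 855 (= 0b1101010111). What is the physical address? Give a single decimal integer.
vaddr = 855 = 0b1101010111
Split: l1_idx=3, l2_idx=2, offset=23
L1[3] = 0
L2[0][2] = 47
paddr = 47 * 32 + 23 = 1527

Answer: 1527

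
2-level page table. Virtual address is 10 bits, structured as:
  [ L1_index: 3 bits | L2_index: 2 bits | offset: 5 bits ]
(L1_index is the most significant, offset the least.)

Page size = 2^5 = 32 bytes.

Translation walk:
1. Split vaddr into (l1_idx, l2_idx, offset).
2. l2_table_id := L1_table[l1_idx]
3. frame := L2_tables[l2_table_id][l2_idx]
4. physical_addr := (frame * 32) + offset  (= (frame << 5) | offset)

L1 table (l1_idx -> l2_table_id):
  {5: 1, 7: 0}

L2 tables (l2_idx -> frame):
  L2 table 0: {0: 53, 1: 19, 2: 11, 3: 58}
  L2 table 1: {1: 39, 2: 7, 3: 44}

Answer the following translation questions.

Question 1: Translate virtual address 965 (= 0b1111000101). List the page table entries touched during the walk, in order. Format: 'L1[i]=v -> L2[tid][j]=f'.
Answer: L1[7]=0 -> L2[0][2]=11

Derivation:
vaddr = 965 = 0b1111000101
Split: l1_idx=7, l2_idx=2, offset=5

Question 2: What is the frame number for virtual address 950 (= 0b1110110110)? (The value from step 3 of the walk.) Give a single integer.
Answer: 19

Derivation:
vaddr = 950: l1_idx=7, l2_idx=1
L1[7] = 0; L2[0][1] = 19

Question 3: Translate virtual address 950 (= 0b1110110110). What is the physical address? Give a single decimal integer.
Answer: 630

Derivation:
vaddr = 950 = 0b1110110110
Split: l1_idx=7, l2_idx=1, offset=22
L1[7] = 0
L2[0][1] = 19
paddr = 19 * 32 + 22 = 630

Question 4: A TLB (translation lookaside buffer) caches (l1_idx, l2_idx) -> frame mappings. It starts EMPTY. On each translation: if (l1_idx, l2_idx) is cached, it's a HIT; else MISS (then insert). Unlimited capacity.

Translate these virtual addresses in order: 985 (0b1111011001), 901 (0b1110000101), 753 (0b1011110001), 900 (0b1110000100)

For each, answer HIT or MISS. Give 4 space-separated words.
Answer: MISS MISS MISS HIT

Derivation:
vaddr=985: (7,2) not in TLB -> MISS, insert
vaddr=901: (7,0) not in TLB -> MISS, insert
vaddr=753: (5,3) not in TLB -> MISS, insert
vaddr=900: (7,0) in TLB -> HIT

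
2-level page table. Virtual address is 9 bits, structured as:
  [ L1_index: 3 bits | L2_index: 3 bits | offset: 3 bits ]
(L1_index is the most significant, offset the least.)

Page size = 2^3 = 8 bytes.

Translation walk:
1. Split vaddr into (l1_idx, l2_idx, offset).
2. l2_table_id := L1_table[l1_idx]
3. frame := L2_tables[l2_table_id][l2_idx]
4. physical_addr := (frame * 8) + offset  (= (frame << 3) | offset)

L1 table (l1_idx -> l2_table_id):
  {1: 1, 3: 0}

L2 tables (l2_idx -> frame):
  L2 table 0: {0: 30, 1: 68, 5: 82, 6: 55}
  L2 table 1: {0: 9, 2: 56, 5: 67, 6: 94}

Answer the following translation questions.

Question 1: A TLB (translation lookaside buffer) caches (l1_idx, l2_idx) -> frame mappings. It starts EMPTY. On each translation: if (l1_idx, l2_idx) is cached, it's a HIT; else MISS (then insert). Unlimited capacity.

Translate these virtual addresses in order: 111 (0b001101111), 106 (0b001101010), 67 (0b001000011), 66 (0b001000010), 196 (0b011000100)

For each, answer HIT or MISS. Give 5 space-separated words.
vaddr=111: (1,5) not in TLB -> MISS, insert
vaddr=106: (1,5) in TLB -> HIT
vaddr=67: (1,0) not in TLB -> MISS, insert
vaddr=66: (1,0) in TLB -> HIT
vaddr=196: (3,0) not in TLB -> MISS, insert

Answer: MISS HIT MISS HIT MISS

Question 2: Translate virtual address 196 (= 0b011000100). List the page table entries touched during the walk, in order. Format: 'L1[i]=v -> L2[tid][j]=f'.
Answer: L1[3]=0 -> L2[0][0]=30

Derivation:
vaddr = 196 = 0b011000100
Split: l1_idx=3, l2_idx=0, offset=4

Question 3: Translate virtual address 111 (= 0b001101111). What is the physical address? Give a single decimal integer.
vaddr = 111 = 0b001101111
Split: l1_idx=1, l2_idx=5, offset=7
L1[1] = 1
L2[1][5] = 67
paddr = 67 * 8 + 7 = 543

Answer: 543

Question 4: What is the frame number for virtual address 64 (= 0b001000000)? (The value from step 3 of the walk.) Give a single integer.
vaddr = 64: l1_idx=1, l2_idx=0
L1[1] = 1; L2[1][0] = 9

Answer: 9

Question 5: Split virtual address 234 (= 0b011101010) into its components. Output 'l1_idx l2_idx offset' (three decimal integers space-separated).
Answer: 3 5 2

Derivation:
vaddr = 234 = 0b011101010
  top 3 bits -> l1_idx = 3
  next 3 bits -> l2_idx = 5
  bottom 3 bits -> offset = 2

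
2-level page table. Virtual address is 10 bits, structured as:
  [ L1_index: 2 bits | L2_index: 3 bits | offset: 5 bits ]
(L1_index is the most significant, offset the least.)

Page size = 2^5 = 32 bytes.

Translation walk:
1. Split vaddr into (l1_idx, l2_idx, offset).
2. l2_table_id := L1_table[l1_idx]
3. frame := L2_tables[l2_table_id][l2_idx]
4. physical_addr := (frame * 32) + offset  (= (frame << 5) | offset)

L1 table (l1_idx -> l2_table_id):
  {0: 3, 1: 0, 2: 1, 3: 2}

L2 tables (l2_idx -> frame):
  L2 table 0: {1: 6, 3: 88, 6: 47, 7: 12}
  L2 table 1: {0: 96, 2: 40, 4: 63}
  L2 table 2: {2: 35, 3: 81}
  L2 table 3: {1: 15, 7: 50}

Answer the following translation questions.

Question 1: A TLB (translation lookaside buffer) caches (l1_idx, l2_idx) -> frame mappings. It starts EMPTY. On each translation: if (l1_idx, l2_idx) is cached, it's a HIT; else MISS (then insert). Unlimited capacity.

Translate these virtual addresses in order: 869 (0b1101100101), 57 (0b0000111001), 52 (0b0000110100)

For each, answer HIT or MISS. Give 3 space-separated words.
Answer: MISS MISS HIT

Derivation:
vaddr=869: (3,3) not in TLB -> MISS, insert
vaddr=57: (0,1) not in TLB -> MISS, insert
vaddr=52: (0,1) in TLB -> HIT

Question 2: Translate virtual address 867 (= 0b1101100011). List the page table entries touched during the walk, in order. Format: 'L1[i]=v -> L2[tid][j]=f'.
vaddr = 867 = 0b1101100011
Split: l1_idx=3, l2_idx=3, offset=3

Answer: L1[3]=2 -> L2[2][3]=81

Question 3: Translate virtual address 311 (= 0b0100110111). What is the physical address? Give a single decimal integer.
vaddr = 311 = 0b0100110111
Split: l1_idx=1, l2_idx=1, offset=23
L1[1] = 0
L2[0][1] = 6
paddr = 6 * 32 + 23 = 215

Answer: 215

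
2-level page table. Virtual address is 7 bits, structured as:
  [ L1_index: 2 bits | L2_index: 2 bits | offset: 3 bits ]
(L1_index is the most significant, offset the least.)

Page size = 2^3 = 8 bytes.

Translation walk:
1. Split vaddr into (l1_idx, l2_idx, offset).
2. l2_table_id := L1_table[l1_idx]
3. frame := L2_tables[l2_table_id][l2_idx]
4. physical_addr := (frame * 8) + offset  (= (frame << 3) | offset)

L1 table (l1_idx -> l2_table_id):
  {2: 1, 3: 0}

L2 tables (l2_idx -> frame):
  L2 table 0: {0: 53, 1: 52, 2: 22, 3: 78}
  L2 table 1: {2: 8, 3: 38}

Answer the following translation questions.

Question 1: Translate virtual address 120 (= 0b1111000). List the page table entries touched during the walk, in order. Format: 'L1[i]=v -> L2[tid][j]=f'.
vaddr = 120 = 0b1111000
Split: l1_idx=3, l2_idx=3, offset=0

Answer: L1[3]=0 -> L2[0][3]=78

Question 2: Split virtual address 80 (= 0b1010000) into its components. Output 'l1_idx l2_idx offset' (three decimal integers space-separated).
vaddr = 80 = 0b1010000
  top 2 bits -> l1_idx = 2
  next 2 bits -> l2_idx = 2
  bottom 3 bits -> offset = 0

Answer: 2 2 0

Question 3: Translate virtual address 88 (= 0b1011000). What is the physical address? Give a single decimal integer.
vaddr = 88 = 0b1011000
Split: l1_idx=2, l2_idx=3, offset=0
L1[2] = 1
L2[1][3] = 38
paddr = 38 * 8 + 0 = 304

Answer: 304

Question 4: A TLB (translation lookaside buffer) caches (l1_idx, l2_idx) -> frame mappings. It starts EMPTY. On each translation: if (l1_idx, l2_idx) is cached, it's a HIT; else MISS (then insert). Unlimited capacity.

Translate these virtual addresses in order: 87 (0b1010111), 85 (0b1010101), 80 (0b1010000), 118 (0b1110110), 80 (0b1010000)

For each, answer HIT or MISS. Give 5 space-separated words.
Answer: MISS HIT HIT MISS HIT

Derivation:
vaddr=87: (2,2) not in TLB -> MISS, insert
vaddr=85: (2,2) in TLB -> HIT
vaddr=80: (2,2) in TLB -> HIT
vaddr=118: (3,2) not in TLB -> MISS, insert
vaddr=80: (2,2) in TLB -> HIT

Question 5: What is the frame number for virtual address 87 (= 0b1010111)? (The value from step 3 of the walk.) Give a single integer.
Answer: 8

Derivation:
vaddr = 87: l1_idx=2, l2_idx=2
L1[2] = 1; L2[1][2] = 8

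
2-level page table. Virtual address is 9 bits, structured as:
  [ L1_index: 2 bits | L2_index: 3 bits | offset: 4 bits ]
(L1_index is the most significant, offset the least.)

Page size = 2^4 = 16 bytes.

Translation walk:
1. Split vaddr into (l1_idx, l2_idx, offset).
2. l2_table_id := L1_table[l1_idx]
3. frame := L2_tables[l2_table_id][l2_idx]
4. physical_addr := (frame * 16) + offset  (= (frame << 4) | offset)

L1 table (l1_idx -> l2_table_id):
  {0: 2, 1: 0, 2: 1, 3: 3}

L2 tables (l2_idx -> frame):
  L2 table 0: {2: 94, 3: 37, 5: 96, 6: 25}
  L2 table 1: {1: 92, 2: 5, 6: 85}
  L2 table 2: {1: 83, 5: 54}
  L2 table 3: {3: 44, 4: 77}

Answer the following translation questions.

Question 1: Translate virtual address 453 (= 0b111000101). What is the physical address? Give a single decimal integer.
Answer: 1237

Derivation:
vaddr = 453 = 0b111000101
Split: l1_idx=3, l2_idx=4, offset=5
L1[3] = 3
L2[3][4] = 77
paddr = 77 * 16 + 5 = 1237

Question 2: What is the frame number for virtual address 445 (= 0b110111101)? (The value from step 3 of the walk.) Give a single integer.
Answer: 44

Derivation:
vaddr = 445: l1_idx=3, l2_idx=3
L1[3] = 3; L2[3][3] = 44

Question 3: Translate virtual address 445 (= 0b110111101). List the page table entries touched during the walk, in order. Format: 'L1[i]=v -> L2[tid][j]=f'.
vaddr = 445 = 0b110111101
Split: l1_idx=3, l2_idx=3, offset=13

Answer: L1[3]=3 -> L2[3][3]=44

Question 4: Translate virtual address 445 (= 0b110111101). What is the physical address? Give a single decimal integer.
Answer: 717

Derivation:
vaddr = 445 = 0b110111101
Split: l1_idx=3, l2_idx=3, offset=13
L1[3] = 3
L2[3][3] = 44
paddr = 44 * 16 + 13 = 717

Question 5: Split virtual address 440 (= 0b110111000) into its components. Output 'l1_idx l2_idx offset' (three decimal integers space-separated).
Answer: 3 3 8

Derivation:
vaddr = 440 = 0b110111000
  top 2 bits -> l1_idx = 3
  next 3 bits -> l2_idx = 3
  bottom 4 bits -> offset = 8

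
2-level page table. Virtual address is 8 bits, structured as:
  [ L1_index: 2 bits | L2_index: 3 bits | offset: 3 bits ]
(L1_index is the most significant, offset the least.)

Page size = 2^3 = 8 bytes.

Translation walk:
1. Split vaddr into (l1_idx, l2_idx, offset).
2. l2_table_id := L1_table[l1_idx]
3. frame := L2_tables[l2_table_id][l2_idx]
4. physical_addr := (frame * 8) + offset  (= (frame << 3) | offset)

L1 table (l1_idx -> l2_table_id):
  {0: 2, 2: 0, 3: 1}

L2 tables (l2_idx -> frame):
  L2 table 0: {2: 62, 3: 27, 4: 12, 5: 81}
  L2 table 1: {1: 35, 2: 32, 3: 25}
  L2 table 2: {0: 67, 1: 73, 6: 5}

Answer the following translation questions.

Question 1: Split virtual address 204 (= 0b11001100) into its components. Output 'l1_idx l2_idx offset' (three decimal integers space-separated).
Answer: 3 1 4

Derivation:
vaddr = 204 = 0b11001100
  top 2 bits -> l1_idx = 3
  next 3 bits -> l2_idx = 1
  bottom 3 bits -> offset = 4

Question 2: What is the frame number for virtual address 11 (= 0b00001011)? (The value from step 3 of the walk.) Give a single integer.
Answer: 73

Derivation:
vaddr = 11: l1_idx=0, l2_idx=1
L1[0] = 2; L2[2][1] = 73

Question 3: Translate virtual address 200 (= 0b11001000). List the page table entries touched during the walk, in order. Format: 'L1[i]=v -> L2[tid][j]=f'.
vaddr = 200 = 0b11001000
Split: l1_idx=3, l2_idx=1, offset=0

Answer: L1[3]=1 -> L2[1][1]=35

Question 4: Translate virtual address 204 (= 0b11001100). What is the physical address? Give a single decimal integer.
Answer: 284

Derivation:
vaddr = 204 = 0b11001100
Split: l1_idx=3, l2_idx=1, offset=4
L1[3] = 1
L2[1][1] = 35
paddr = 35 * 8 + 4 = 284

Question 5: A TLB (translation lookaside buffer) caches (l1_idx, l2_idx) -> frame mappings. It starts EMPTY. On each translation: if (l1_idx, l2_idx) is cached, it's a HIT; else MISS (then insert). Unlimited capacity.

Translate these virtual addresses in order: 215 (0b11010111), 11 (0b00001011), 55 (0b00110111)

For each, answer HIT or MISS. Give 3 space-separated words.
Answer: MISS MISS MISS

Derivation:
vaddr=215: (3,2) not in TLB -> MISS, insert
vaddr=11: (0,1) not in TLB -> MISS, insert
vaddr=55: (0,6) not in TLB -> MISS, insert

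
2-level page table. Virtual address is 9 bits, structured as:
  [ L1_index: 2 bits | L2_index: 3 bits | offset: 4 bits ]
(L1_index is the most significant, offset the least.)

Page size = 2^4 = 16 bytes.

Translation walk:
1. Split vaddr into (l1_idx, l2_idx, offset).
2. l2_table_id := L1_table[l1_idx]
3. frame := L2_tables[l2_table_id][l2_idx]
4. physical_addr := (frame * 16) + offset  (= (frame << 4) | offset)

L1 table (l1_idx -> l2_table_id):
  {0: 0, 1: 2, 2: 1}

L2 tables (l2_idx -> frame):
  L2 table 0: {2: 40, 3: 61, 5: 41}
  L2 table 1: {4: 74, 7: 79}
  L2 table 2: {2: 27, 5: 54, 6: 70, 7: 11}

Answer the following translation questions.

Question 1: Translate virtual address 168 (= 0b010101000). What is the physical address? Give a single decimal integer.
vaddr = 168 = 0b010101000
Split: l1_idx=1, l2_idx=2, offset=8
L1[1] = 2
L2[2][2] = 27
paddr = 27 * 16 + 8 = 440

Answer: 440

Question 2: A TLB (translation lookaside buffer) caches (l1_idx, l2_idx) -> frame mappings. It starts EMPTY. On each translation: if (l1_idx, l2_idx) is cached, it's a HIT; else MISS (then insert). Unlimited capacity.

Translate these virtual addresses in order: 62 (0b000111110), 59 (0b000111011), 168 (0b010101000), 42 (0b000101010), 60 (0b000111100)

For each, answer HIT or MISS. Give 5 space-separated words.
vaddr=62: (0,3) not in TLB -> MISS, insert
vaddr=59: (0,3) in TLB -> HIT
vaddr=168: (1,2) not in TLB -> MISS, insert
vaddr=42: (0,2) not in TLB -> MISS, insert
vaddr=60: (0,3) in TLB -> HIT

Answer: MISS HIT MISS MISS HIT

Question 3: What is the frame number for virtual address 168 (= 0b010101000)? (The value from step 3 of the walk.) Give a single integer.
vaddr = 168: l1_idx=1, l2_idx=2
L1[1] = 2; L2[2][2] = 27

Answer: 27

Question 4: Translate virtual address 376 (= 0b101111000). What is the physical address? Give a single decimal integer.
Answer: 1272

Derivation:
vaddr = 376 = 0b101111000
Split: l1_idx=2, l2_idx=7, offset=8
L1[2] = 1
L2[1][7] = 79
paddr = 79 * 16 + 8 = 1272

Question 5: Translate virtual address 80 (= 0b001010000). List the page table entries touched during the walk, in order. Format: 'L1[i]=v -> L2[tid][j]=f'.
vaddr = 80 = 0b001010000
Split: l1_idx=0, l2_idx=5, offset=0

Answer: L1[0]=0 -> L2[0][5]=41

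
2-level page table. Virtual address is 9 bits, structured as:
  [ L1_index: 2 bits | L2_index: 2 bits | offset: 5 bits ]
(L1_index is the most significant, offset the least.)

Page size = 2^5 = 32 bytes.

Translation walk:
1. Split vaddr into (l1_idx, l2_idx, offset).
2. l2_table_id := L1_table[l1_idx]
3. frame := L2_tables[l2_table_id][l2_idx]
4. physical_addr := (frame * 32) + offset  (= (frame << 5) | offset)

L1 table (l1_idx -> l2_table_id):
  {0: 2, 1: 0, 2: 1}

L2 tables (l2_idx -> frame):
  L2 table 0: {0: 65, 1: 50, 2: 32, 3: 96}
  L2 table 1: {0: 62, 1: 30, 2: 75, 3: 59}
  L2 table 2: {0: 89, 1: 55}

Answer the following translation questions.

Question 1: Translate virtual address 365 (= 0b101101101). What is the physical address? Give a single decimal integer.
vaddr = 365 = 0b101101101
Split: l1_idx=2, l2_idx=3, offset=13
L1[2] = 1
L2[1][3] = 59
paddr = 59 * 32 + 13 = 1901

Answer: 1901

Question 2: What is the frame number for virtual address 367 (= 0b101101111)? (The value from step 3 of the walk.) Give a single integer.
vaddr = 367: l1_idx=2, l2_idx=3
L1[2] = 1; L2[1][3] = 59

Answer: 59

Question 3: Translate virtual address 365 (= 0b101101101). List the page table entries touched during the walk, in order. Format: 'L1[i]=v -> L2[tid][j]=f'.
Answer: L1[2]=1 -> L2[1][3]=59

Derivation:
vaddr = 365 = 0b101101101
Split: l1_idx=2, l2_idx=3, offset=13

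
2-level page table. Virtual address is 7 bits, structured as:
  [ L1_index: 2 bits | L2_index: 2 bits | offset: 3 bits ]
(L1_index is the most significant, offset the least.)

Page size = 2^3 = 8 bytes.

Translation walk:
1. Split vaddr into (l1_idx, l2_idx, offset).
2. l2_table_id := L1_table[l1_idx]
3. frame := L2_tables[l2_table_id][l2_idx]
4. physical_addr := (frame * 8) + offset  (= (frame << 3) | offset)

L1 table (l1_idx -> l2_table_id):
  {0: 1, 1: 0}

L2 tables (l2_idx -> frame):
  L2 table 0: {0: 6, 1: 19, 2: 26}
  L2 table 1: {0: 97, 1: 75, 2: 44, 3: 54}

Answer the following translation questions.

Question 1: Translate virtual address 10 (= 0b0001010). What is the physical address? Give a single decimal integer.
Answer: 602

Derivation:
vaddr = 10 = 0b0001010
Split: l1_idx=0, l2_idx=1, offset=2
L1[0] = 1
L2[1][1] = 75
paddr = 75 * 8 + 2 = 602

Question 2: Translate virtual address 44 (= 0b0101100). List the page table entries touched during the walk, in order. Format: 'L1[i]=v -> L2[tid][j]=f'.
Answer: L1[1]=0 -> L2[0][1]=19

Derivation:
vaddr = 44 = 0b0101100
Split: l1_idx=1, l2_idx=1, offset=4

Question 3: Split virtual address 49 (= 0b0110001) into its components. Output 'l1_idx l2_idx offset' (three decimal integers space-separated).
Answer: 1 2 1

Derivation:
vaddr = 49 = 0b0110001
  top 2 bits -> l1_idx = 1
  next 2 bits -> l2_idx = 2
  bottom 3 bits -> offset = 1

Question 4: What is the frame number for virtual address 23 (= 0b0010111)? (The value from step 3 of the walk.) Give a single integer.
Answer: 44

Derivation:
vaddr = 23: l1_idx=0, l2_idx=2
L1[0] = 1; L2[1][2] = 44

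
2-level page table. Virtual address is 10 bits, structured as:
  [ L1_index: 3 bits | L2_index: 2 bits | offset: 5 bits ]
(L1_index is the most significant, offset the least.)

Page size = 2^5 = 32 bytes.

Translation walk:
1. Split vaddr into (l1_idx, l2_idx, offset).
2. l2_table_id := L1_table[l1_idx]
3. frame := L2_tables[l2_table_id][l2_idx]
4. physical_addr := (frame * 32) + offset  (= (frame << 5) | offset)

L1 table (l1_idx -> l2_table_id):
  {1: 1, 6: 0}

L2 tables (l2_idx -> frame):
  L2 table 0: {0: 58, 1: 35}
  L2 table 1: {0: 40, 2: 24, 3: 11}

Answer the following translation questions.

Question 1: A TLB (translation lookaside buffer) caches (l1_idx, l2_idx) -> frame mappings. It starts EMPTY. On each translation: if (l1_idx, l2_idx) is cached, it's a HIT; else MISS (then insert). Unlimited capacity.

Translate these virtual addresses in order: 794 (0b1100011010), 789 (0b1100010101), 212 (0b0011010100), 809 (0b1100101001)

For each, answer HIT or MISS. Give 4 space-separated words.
vaddr=794: (6,0) not in TLB -> MISS, insert
vaddr=789: (6,0) in TLB -> HIT
vaddr=212: (1,2) not in TLB -> MISS, insert
vaddr=809: (6,1) not in TLB -> MISS, insert

Answer: MISS HIT MISS MISS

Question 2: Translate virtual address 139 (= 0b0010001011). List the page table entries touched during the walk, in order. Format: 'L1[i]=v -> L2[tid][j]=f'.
Answer: L1[1]=1 -> L2[1][0]=40

Derivation:
vaddr = 139 = 0b0010001011
Split: l1_idx=1, l2_idx=0, offset=11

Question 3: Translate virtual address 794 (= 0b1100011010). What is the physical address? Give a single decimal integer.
vaddr = 794 = 0b1100011010
Split: l1_idx=6, l2_idx=0, offset=26
L1[6] = 0
L2[0][0] = 58
paddr = 58 * 32 + 26 = 1882

Answer: 1882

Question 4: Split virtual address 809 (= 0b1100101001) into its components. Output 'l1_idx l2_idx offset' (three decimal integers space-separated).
Answer: 6 1 9

Derivation:
vaddr = 809 = 0b1100101001
  top 3 bits -> l1_idx = 6
  next 2 bits -> l2_idx = 1
  bottom 5 bits -> offset = 9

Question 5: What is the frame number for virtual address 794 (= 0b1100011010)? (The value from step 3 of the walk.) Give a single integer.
Answer: 58

Derivation:
vaddr = 794: l1_idx=6, l2_idx=0
L1[6] = 0; L2[0][0] = 58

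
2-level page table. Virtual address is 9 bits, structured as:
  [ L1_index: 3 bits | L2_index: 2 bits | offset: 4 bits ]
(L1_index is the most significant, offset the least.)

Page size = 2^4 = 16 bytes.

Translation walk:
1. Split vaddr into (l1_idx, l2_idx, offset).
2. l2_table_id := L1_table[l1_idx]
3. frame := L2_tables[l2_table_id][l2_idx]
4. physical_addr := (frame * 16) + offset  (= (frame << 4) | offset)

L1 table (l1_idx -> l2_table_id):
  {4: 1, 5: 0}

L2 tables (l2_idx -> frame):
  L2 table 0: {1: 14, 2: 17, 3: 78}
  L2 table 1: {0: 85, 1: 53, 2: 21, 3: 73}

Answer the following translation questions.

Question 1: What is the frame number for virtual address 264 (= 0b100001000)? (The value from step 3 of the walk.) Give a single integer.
vaddr = 264: l1_idx=4, l2_idx=0
L1[4] = 1; L2[1][0] = 85

Answer: 85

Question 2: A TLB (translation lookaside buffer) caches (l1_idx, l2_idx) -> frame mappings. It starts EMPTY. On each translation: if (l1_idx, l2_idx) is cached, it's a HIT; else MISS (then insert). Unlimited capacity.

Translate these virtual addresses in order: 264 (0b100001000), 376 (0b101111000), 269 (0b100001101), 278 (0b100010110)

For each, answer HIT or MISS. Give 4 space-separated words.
vaddr=264: (4,0) not in TLB -> MISS, insert
vaddr=376: (5,3) not in TLB -> MISS, insert
vaddr=269: (4,0) in TLB -> HIT
vaddr=278: (4,1) not in TLB -> MISS, insert

Answer: MISS MISS HIT MISS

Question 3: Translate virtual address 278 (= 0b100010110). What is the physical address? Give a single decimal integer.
vaddr = 278 = 0b100010110
Split: l1_idx=4, l2_idx=1, offset=6
L1[4] = 1
L2[1][1] = 53
paddr = 53 * 16 + 6 = 854

Answer: 854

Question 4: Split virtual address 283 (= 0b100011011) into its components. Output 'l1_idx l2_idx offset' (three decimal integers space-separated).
vaddr = 283 = 0b100011011
  top 3 bits -> l1_idx = 4
  next 2 bits -> l2_idx = 1
  bottom 4 bits -> offset = 11

Answer: 4 1 11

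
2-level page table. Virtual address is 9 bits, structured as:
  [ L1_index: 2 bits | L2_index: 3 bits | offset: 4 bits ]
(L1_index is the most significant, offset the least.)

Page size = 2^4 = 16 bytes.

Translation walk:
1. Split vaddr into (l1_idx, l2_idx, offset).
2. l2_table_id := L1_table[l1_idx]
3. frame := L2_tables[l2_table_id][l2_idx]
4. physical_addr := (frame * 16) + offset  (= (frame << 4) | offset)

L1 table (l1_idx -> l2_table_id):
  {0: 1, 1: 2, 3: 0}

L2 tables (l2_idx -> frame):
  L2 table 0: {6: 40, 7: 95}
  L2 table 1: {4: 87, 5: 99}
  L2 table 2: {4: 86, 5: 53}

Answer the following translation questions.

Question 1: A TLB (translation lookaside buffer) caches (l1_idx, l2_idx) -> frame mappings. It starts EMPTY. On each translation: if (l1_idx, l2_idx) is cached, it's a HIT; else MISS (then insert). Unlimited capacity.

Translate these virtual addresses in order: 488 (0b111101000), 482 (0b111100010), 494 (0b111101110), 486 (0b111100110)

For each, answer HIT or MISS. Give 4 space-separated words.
vaddr=488: (3,6) not in TLB -> MISS, insert
vaddr=482: (3,6) in TLB -> HIT
vaddr=494: (3,6) in TLB -> HIT
vaddr=486: (3,6) in TLB -> HIT

Answer: MISS HIT HIT HIT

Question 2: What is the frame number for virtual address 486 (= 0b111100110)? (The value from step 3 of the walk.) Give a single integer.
vaddr = 486: l1_idx=3, l2_idx=6
L1[3] = 0; L2[0][6] = 40

Answer: 40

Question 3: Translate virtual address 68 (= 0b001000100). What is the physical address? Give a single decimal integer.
Answer: 1396

Derivation:
vaddr = 68 = 0b001000100
Split: l1_idx=0, l2_idx=4, offset=4
L1[0] = 1
L2[1][4] = 87
paddr = 87 * 16 + 4 = 1396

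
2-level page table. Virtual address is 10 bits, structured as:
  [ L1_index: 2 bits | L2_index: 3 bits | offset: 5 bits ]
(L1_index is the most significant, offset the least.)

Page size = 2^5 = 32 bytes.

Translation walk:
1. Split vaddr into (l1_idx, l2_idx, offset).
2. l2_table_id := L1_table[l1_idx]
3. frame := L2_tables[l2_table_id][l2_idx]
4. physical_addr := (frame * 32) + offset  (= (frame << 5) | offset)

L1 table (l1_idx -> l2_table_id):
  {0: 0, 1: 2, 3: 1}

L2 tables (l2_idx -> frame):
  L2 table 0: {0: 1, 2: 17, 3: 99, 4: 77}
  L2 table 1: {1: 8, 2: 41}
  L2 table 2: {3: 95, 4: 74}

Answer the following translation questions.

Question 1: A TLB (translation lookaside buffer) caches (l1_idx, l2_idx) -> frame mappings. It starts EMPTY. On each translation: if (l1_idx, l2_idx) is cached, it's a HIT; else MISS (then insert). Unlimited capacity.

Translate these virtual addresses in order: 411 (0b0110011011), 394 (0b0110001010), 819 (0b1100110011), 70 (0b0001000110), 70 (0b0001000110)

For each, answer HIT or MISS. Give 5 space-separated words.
Answer: MISS HIT MISS MISS HIT

Derivation:
vaddr=411: (1,4) not in TLB -> MISS, insert
vaddr=394: (1,4) in TLB -> HIT
vaddr=819: (3,1) not in TLB -> MISS, insert
vaddr=70: (0,2) not in TLB -> MISS, insert
vaddr=70: (0,2) in TLB -> HIT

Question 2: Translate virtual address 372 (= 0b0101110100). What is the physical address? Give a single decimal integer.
vaddr = 372 = 0b0101110100
Split: l1_idx=1, l2_idx=3, offset=20
L1[1] = 2
L2[2][3] = 95
paddr = 95 * 32 + 20 = 3060

Answer: 3060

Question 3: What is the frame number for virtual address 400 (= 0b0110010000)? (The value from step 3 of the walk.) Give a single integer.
Answer: 74

Derivation:
vaddr = 400: l1_idx=1, l2_idx=4
L1[1] = 2; L2[2][4] = 74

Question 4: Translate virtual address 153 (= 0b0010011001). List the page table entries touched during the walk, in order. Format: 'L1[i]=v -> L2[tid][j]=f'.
vaddr = 153 = 0b0010011001
Split: l1_idx=0, l2_idx=4, offset=25

Answer: L1[0]=0 -> L2[0][4]=77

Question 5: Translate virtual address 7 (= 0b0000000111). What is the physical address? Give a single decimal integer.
Answer: 39

Derivation:
vaddr = 7 = 0b0000000111
Split: l1_idx=0, l2_idx=0, offset=7
L1[0] = 0
L2[0][0] = 1
paddr = 1 * 32 + 7 = 39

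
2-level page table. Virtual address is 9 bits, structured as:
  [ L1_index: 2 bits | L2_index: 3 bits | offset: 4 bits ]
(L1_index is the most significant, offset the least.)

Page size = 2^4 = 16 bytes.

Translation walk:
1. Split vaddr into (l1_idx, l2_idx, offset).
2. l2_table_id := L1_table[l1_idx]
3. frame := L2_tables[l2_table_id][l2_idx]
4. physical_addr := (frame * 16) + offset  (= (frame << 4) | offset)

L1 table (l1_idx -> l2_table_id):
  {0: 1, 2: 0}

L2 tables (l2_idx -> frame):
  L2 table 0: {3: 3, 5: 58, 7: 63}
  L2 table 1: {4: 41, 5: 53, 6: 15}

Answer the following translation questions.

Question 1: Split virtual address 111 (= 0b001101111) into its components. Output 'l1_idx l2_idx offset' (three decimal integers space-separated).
vaddr = 111 = 0b001101111
  top 2 bits -> l1_idx = 0
  next 3 bits -> l2_idx = 6
  bottom 4 bits -> offset = 15

Answer: 0 6 15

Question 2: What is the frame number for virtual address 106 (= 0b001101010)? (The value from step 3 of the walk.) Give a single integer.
Answer: 15

Derivation:
vaddr = 106: l1_idx=0, l2_idx=6
L1[0] = 1; L2[1][6] = 15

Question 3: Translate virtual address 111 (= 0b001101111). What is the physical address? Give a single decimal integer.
vaddr = 111 = 0b001101111
Split: l1_idx=0, l2_idx=6, offset=15
L1[0] = 1
L2[1][6] = 15
paddr = 15 * 16 + 15 = 255

Answer: 255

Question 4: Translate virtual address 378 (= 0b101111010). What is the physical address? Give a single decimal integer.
vaddr = 378 = 0b101111010
Split: l1_idx=2, l2_idx=7, offset=10
L1[2] = 0
L2[0][7] = 63
paddr = 63 * 16 + 10 = 1018

Answer: 1018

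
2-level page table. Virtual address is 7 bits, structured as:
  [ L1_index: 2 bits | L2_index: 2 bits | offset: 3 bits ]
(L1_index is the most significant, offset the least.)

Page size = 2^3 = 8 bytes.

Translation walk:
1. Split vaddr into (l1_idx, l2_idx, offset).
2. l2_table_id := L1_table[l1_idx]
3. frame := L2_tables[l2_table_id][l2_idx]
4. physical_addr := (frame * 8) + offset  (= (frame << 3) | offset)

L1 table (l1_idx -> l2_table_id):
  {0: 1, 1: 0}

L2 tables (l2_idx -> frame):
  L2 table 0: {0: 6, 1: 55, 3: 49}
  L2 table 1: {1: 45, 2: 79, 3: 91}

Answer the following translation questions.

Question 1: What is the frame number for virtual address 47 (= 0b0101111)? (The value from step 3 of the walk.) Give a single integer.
Answer: 55

Derivation:
vaddr = 47: l1_idx=1, l2_idx=1
L1[1] = 0; L2[0][1] = 55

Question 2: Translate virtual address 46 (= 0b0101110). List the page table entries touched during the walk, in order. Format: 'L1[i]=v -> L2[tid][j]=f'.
vaddr = 46 = 0b0101110
Split: l1_idx=1, l2_idx=1, offset=6

Answer: L1[1]=0 -> L2[0][1]=55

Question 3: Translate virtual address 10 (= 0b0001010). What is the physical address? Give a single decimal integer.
vaddr = 10 = 0b0001010
Split: l1_idx=0, l2_idx=1, offset=2
L1[0] = 1
L2[1][1] = 45
paddr = 45 * 8 + 2 = 362

Answer: 362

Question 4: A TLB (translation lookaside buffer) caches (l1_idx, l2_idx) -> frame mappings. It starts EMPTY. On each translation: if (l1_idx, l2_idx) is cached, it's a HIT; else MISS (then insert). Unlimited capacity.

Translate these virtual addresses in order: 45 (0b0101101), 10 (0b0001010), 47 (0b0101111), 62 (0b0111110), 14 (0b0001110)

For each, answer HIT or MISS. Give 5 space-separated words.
Answer: MISS MISS HIT MISS HIT

Derivation:
vaddr=45: (1,1) not in TLB -> MISS, insert
vaddr=10: (0,1) not in TLB -> MISS, insert
vaddr=47: (1,1) in TLB -> HIT
vaddr=62: (1,3) not in TLB -> MISS, insert
vaddr=14: (0,1) in TLB -> HIT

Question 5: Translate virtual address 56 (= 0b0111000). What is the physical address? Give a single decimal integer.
Answer: 392

Derivation:
vaddr = 56 = 0b0111000
Split: l1_idx=1, l2_idx=3, offset=0
L1[1] = 0
L2[0][3] = 49
paddr = 49 * 8 + 0 = 392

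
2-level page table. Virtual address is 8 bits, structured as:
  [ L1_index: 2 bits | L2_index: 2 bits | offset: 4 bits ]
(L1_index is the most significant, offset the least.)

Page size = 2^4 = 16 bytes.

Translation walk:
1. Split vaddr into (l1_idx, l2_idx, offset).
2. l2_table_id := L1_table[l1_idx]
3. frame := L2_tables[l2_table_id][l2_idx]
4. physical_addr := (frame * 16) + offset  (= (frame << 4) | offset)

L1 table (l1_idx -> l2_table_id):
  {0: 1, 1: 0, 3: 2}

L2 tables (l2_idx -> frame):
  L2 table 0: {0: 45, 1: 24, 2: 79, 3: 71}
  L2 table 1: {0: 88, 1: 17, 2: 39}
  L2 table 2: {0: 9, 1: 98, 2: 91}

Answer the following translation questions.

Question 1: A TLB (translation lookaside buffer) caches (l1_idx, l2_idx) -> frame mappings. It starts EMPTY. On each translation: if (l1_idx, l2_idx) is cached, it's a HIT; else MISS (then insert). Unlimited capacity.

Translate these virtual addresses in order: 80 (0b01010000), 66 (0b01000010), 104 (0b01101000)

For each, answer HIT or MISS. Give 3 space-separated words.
vaddr=80: (1,1) not in TLB -> MISS, insert
vaddr=66: (1,0) not in TLB -> MISS, insert
vaddr=104: (1,2) not in TLB -> MISS, insert

Answer: MISS MISS MISS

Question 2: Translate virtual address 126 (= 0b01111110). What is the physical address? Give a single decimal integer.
Answer: 1150

Derivation:
vaddr = 126 = 0b01111110
Split: l1_idx=1, l2_idx=3, offset=14
L1[1] = 0
L2[0][3] = 71
paddr = 71 * 16 + 14 = 1150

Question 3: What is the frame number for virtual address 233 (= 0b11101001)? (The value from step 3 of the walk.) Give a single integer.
Answer: 91

Derivation:
vaddr = 233: l1_idx=3, l2_idx=2
L1[3] = 2; L2[2][2] = 91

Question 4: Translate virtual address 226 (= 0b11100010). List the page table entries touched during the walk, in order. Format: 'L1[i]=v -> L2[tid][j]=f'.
Answer: L1[3]=2 -> L2[2][2]=91

Derivation:
vaddr = 226 = 0b11100010
Split: l1_idx=3, l2_idx=2, offset=2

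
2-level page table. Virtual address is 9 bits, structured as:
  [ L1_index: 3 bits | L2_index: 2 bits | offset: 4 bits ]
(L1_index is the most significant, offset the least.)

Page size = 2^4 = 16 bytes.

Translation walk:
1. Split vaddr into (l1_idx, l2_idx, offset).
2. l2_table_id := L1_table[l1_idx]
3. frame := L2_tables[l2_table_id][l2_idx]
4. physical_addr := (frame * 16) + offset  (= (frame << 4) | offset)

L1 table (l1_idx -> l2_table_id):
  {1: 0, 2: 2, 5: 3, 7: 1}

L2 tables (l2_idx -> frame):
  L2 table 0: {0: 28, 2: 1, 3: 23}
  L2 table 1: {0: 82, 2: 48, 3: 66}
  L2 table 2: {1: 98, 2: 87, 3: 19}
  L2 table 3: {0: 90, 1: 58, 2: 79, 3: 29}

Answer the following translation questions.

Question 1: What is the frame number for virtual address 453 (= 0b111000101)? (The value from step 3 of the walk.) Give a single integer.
Answer: 82

Derivation:
vaddr = 453: l1_idx=7, l2_idx=0
L1[7] = 1; L2[1][0] = 82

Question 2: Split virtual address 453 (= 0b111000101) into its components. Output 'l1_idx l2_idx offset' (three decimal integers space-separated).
vaddr = 453 = 0b111000101
  top 3 bits -> l1_idx = 7
  next 2 bits -> l2_idx = 0
  bottom 4 bits -> offset = 5

Answer: 7 0 5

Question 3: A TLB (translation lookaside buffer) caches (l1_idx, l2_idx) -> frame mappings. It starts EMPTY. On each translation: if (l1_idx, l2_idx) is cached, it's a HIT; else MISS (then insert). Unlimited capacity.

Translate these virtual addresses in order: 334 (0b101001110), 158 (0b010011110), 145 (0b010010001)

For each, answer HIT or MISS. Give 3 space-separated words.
vaddr=334: (5,0) not in TLB -> MISS, insert
vaddr=158: (2,1) not in TLB -> MISS, insert
vaddr=145: (2,1) in TLB -> HIT

Answer: MISS MISS HIT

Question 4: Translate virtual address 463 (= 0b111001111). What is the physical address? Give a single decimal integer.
vaddr = 463 = 0b111001111
Split: l1_idx=7, l2_idx=0, offset=15
L1[7] = 1
L2[1][0] = 82
paddr = 82 * 16 + 15 = 1327

Answer: 1327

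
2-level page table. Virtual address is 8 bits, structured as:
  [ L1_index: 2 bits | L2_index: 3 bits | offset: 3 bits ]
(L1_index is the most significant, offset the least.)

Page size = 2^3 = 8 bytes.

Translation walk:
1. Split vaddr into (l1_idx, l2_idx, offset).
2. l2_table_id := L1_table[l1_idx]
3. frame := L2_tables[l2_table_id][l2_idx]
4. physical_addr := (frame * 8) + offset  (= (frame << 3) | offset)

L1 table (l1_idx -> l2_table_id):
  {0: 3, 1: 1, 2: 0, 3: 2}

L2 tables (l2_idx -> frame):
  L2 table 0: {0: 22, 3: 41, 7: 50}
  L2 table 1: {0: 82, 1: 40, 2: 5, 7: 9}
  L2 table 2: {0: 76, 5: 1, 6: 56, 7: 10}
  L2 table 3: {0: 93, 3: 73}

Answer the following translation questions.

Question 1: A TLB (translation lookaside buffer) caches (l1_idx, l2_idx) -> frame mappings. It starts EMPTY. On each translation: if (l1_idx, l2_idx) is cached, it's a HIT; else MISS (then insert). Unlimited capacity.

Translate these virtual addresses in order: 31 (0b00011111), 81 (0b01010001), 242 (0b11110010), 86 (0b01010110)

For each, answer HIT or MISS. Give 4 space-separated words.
vaddr=31: (0,3) not in TLB -> MISS, insert
vaddr=81: (1,2) not in TLB -> MISS, insert
vaddr=242: (3,6) not in TLB -> MISS, insert
vaddr=86: (1,2) in TLB -> HIT

Answer: MISS MISS MISS HIT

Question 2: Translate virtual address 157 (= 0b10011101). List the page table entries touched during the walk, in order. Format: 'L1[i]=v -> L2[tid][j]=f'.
Answer: L1[2]=0 -> L2[0][3]=41

Derivation:
vaddr = 157 = 0b10011101
Split: l1_idx=2, l2_idx=3, offset=5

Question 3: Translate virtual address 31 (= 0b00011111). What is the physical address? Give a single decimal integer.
Answer: 591

Derivation:
vaddr = 31 = 0b00011111
Split: l1_idx=0, l2_idx=3, offset=7
L1[0] = 3
L2[3][3] = 73
paddr = 73 * 8 + 7 = 591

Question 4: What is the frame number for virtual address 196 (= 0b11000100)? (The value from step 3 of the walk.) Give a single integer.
Answer: 76

Derivation:
vaddr = 196: l1_idx=3, l2_idx=0
L1[3] = 2; L2[2][0] = 76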